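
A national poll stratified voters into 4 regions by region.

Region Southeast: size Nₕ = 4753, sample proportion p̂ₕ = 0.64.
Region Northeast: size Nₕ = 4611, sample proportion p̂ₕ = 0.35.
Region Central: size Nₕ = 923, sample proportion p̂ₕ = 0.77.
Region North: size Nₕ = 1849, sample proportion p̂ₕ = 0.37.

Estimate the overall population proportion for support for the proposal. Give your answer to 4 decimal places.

0.4986

N = 4753 + 4611 + 923 + 1849 = 12136.
Overall proportion = Σ (Nₕ/N)·p̂ₕ.
Σ Nₕp̂ₕ = 3041.92 + 1613.85 + 710.71 + 684.13 = 6050.61.
6050.61 / 12136 = 0.498567... → 0.4986.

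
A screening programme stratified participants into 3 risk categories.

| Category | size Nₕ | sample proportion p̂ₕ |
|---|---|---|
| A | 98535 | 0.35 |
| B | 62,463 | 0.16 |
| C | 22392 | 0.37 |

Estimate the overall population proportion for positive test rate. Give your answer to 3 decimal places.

N = 98535 + 62463 + 22392 = 183390.
Overall proportion = Σ (Nₕ/N)·p̂ₕ.
Σ Nₕp̂ₕ = 34487.25 + 9994.08 + 8285.04 = 52766.37.
52766.37 / 183390 = 0.28773... → 0.288.

0.288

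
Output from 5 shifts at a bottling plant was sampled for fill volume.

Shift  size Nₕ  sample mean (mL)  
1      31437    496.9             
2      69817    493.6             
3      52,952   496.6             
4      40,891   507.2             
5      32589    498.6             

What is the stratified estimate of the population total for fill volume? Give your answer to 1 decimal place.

Estimate total by summing Nₕ·x̄ₕ over strata.
31437·496.9 + 69817·493.6 + 52952·496.6 + 40891·507.2 + 32589·498.6 = 15621045.3 + 34461671.2 + 26295963.2 + 20739915.2 + 16248875.4 = 113367470.3.

113367470.3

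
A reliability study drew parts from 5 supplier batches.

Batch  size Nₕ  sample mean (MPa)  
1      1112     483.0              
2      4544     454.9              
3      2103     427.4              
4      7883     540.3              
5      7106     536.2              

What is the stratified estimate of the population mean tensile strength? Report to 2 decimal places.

x̄_st = (Σ Nₕx̄ₕ) / (Σ Nₕ) = (1112·483.0 + 4544·454.9 + 2103·427.4 + 7883·540.3 + 7106·536.2) / 22748
= 11572405.9 / 22748 = 508.7219... → 508.72.

508.72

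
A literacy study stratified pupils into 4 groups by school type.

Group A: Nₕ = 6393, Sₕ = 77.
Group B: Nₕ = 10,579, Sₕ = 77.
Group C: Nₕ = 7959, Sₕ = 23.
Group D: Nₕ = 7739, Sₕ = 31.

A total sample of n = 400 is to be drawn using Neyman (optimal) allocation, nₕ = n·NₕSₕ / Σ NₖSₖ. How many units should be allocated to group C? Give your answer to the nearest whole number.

42

A: NₕSₕ = 6393·77 = 492261
B: NₕSₕ = 10579·77 = 814583
C: NₕSₕ = 7959·23 = 183057
D: NₕSₕ = 7739·31 = 239909
Σ NₕSₕ = 1729810.
n_C = 400·183057/1729810 = 42.330... → 42.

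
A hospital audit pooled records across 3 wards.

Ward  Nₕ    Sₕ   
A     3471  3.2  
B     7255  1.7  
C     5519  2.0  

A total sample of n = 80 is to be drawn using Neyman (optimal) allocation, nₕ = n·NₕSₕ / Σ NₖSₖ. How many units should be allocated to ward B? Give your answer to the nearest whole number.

29

A: NₕSₕ = 3471·3.2 = 11107.2
B: NₕSₕ = 7255·1.7 = 12333.5
C: NₕSₕ = 5519·2.0 = 11038
Σ NₕSₕ = 34478.7.
n_B = 80·12333.5/34478.7 = 28.617... → 29.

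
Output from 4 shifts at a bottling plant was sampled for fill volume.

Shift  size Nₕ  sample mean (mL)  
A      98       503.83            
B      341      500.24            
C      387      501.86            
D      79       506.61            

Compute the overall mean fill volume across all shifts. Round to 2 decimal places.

N = 98 + 341 + 387 + 79 = 905.
Overall mean = Σ (Nₕ/N)·x̄ₕ — weight by population share, not a simple average.
Σ Nₕx̄ₕ = 98·503.83 + 341·500.24 + 387·501.86 + 79·506.61 = 49375.34 + 170581.84 + 194219.82 + 40022.19 = 454199.19.
Divide by N: 454199.19 / 905 = 501.8776... → 501.88.

501.88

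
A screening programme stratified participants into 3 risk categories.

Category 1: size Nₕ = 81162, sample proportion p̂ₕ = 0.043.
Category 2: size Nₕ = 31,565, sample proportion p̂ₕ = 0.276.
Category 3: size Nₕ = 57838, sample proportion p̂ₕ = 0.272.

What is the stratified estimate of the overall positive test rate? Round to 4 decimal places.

0.1638

N = 81162 + 31565 + 57838 = 170565.
Overall proportion = Σ (Nₕ/N)·p̂ₕ.
Σ Nₕp̂ₕ = 3489.966 + 8711.94 + 15731.936 = 27933.842.
27933.842 / 170565 = 0.163772... → 0.1638.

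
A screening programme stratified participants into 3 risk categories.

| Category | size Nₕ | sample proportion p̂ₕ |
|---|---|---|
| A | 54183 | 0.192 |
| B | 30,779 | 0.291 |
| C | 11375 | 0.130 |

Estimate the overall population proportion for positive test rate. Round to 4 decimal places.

Wₕ = Nₕ/N with N = 96337: 0.5624, 0.3195, 0.1181.
p̂_st = 0.5624·0.192 + 0.3195·0.291 + 0.1181·0.130 ≈ 0.216309... → 0.2163.

0.2163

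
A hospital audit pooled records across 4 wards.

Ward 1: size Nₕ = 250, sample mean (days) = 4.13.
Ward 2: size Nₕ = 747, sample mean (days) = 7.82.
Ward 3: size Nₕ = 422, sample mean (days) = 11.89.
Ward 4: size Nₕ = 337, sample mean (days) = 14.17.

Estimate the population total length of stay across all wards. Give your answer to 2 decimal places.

Estimate total by summing Nₕ·x̄ₕ over strata.
250·4.13 + 747·7.82 + 422·11.89 + 337·14.17 = 1032.5 + 5841.54 + 5017.58 + 4775.29 = 16666.91.

16666.91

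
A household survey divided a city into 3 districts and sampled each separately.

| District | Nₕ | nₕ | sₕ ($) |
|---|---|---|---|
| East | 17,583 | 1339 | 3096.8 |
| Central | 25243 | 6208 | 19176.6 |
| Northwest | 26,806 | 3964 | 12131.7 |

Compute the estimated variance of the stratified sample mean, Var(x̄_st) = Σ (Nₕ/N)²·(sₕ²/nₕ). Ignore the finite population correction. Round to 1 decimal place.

13744.1

N = 69632; Wₕ = Nₕ/N.
district East: (17583/69632)²·3096.8²/1339 = 456.6821
district Central: (25243/69632)²·19176.6²/6208 = 7784.9478
district Northwest: (26806/69632)²·12131.7²/3964 = 5502.4482
Sum = 13744.0781 → 13744.1.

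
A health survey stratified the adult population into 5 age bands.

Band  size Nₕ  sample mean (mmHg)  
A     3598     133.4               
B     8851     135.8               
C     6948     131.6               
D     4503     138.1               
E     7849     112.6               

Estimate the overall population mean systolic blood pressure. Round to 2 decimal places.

129.20

N = 31749; weights Wₕ = Nₕ/N = (0.1133, 0.2788, 0.2188, 0.1418, 0.2472).
x̄_st = Σ Wₕ·x̄ₕ = 0.1133·133.4 + 0.2788·135.8 + 0.2188·131.6 + 0.1418·138.1 + 0.2472·112.6 ≈ 129.1996...
→ 129.20.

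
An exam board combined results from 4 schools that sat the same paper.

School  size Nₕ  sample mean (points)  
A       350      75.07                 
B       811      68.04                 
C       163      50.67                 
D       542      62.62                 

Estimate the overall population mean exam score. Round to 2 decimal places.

x̄_st = (Σ Nₕx̄ₕ) / (Σ Nₕ) = (350·75.07 + 811·68.04 + 163·50.67 + 542·62.62) / 1866
= 123654.19 / 1866 = 66.2670... → 66.27.

66.27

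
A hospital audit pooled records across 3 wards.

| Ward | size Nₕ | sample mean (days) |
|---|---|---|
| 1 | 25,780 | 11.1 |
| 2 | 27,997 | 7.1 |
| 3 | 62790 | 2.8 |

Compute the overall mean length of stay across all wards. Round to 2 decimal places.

x̄_st = (Σ Nₕx̄ₕ) / (Σ Nₕ) = (25780·11.1 + 27997·7.1 + 62790·2.8) / 116567
= 660748.7 / 116567 = 5.6684... → 5.67.

5.67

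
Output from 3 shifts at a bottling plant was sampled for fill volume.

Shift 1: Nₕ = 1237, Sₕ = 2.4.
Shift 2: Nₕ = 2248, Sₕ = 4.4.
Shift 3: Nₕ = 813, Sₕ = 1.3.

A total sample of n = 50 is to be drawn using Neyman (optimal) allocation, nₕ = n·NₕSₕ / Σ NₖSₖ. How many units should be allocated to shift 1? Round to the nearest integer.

Σ NₕSₕ = 1237·2.4 + 2248·4.4 + 813·1.3 = 13916.9.
Share for 1: 2968.8/13916.9 = 0.21332.
n_1 = 50 × 0.21332 = 10.666... → 11.

11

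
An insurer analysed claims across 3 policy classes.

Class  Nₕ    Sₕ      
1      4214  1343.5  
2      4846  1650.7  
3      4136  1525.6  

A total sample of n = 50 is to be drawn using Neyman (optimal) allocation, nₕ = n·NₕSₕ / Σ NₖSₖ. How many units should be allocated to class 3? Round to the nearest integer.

16

1: NₕSₕ = 4214·1343.5 = 5661509
2: NₕSₕ = 4846·1650.7 = 7999292.2
3: NₕSₕ = 4136·1525.6 = 6309881.6
Σ NₕSₕ = 19970682.8.
n_3 = 50·6309881.6/19970682.8 = 15.798... → 16.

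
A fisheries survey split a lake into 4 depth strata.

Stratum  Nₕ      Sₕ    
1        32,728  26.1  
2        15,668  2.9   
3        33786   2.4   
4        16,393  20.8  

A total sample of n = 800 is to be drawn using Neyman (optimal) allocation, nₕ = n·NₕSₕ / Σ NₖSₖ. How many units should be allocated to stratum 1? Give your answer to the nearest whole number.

517

Σ NₕSₕ = 32728·26.1 + 15668·2.9 + 33786·2.4 + 16393·20.8 = 1321698.8.
Share for 1: 854200.8/1321698.8 = 0.64629.
n_1 = 800 × 0.64629 = 517.032... → 517.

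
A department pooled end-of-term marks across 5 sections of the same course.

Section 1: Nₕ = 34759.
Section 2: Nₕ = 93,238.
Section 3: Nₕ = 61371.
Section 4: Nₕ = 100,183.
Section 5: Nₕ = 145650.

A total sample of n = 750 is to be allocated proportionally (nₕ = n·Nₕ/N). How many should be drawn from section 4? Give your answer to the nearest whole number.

Share of section 4 = 100183/435201 = 0.23020.
Allocate 750 × 0.23020 = 172.650... → 173.

173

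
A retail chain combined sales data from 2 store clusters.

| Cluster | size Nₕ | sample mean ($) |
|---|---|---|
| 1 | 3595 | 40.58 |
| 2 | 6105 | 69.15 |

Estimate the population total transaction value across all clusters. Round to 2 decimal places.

1: 3595·40.58 = 145885.1
2: 6105·69.15 = 422160.75
τ̂ = Σ Nₕx̄ₕ = 568045.85.

568045.85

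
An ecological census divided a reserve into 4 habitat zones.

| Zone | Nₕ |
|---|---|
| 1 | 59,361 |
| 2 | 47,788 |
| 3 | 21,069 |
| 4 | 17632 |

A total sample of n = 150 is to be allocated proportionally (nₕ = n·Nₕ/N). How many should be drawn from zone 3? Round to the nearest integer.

22

Share of zone 3 = 21069/145850 = 0.14446.
Allocate 150 × 0.14446 = 21.668... → 22.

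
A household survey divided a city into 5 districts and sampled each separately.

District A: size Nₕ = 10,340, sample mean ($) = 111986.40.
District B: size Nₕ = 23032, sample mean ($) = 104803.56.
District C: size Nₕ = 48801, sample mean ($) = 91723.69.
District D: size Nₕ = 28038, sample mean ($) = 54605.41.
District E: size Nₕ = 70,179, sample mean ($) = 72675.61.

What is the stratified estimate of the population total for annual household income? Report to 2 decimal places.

Estimate total by summing Nₕ·x̄ₕ over strata.
10340·111986.40 + 23032·104803.56 + 48801·91723.69 + 28038·54605.41 + 70179·72675.61 = 1157939376 + 2413835593.92 + 4476207795.69 + 1531026485.58 + 5100301634.19 = 14679310885.38.

14679310885.38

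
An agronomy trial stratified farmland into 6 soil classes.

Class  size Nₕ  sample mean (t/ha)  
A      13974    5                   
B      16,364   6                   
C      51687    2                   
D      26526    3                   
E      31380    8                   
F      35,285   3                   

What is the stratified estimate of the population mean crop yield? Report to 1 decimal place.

4.0

x̄_st = (Σ Nₕx̄ₕ) / (Σ Nₕ) = (13974·5 + 16364·6 + 51687·2 + 26526·3 + 31380·8 + 35285·3) / 175216
= 707901 / 175216 = 4.040... → 4.0.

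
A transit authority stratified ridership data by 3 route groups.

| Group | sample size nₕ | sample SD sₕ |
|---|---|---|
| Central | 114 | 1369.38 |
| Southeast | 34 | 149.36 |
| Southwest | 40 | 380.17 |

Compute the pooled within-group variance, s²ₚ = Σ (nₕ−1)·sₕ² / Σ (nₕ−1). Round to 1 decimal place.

Degrees of freedom: 113 + 33 + 39 = 185.
Σ(nₕ−1)sₕ² = 113·1875201.5844 + 33·22308.4096 + 39·144529.2289 = 218270596.4811.
s²ₚ = 218270596.4811 / 185 = 1179841.062... → 1179841.1.

1179841.1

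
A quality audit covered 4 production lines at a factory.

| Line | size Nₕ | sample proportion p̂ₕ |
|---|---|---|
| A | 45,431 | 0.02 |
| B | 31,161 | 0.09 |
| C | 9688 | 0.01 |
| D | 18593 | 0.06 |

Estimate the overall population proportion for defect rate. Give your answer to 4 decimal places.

0.0470

Wₕ = Nₕ/N with N = 104873: 0.4332, 0.2971, 0.0924, 0.1773.
p̂_st = 0.4332·0.02 + 0.2971·0.09 + 0.0924·0.01 + 0.1773·0.06 ≈ 0.046967... → 0.0470.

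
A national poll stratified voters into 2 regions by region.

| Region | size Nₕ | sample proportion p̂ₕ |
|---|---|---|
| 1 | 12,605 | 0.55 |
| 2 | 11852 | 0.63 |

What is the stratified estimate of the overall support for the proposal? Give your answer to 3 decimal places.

Wₕ = Nₕ/N with N = 24457: 0.5154, 0.4846.
p̂_st = 0.5154·0.55 + 0.4846·0.63 ≈ 0.58877... → 0.589.

0.589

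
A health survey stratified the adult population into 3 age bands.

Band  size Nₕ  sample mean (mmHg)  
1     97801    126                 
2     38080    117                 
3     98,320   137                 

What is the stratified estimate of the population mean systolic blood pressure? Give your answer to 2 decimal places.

129.15

x̄_st = (Σ Nₕx̄ₕ) / (Σ Nₕ) = (97801·126 + 38080·117 + 98320·137) / 234201
= 30248126 / 234201 = 129.1546... → 129.15.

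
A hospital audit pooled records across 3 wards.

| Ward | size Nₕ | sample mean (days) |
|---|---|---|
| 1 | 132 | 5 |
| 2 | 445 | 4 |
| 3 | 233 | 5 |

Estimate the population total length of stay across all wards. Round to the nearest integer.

1: 132·5 = 660
2: 445·4 = 1780
3: 233·5 = 1165
τ̂ = Σ Nₕx̄ₕ = 3605.

3605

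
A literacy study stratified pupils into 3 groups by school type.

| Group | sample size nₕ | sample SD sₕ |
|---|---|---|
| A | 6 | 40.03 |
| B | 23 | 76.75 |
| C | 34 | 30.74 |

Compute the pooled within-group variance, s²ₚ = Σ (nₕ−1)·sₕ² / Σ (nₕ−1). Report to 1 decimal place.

Degrees of freedom: 5 + 22 + 33 = 60.
Σ(nₕ−1)sₕ² = 5·1602.4009 + 22·5890.5625 + 33·944.9476 = 168787.6503.
s²ₚ = 168787.6503 / 60 = 2813.128... → 2813.1.

2813.1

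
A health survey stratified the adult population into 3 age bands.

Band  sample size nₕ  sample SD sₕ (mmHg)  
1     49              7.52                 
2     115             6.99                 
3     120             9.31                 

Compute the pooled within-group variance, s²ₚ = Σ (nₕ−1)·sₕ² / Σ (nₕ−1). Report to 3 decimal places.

1: (49−1)·7.52² = 48·56.5504 = 2714.4192
2: (115−1)·6.99² = 114·48.8601 = 5570.0514
3: (120−1)·9.31² = 119·86.6761 = 10314.4559
Numerator = 18598.9265; denominator = Σ(nₕ−1) = 281.
s²ₚ = 18598.9265/281 = 66.18835... → 66.188.

66.188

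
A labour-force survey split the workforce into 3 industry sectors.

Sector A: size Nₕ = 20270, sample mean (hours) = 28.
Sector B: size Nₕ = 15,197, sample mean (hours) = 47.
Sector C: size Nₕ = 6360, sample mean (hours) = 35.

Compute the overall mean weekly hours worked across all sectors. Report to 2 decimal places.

35.97

x̄_st = (Σ Nₕx̄ₕ) / (Σ Nₕ) = (20270·28 + 15197·47 + 6360·35) / 41827
= 1504419 / 41827 = 35.9677... → 35.97.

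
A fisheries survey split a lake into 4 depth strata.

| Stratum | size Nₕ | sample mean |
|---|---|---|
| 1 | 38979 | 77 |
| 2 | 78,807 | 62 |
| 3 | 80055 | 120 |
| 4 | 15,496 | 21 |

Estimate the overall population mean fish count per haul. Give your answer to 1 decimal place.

83.5

x̄_st = (Σ Nₕx̄ₕ) / (Σ Nₕ) = (38979·77 + 78807·62 + 80055·120 + 15496·21) / 213337
= 17819433 / 213337 = 83.527... → 83.5.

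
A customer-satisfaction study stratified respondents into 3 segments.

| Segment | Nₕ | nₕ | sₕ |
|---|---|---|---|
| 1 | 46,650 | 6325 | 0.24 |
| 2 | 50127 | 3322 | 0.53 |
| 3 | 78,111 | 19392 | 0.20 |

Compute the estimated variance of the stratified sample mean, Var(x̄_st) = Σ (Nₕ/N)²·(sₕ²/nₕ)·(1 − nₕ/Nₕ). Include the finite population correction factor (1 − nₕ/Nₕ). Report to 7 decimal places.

N = 174888. Term for each stratum: Wₕ²sₕ²/nₕ·(1−nₕ/Nₕ).
Var(x̄_st) = 0.0000005601 + 0.0000064863 + 0.0000003093 = 0.0000073557 → 0.0000074.

0.0000074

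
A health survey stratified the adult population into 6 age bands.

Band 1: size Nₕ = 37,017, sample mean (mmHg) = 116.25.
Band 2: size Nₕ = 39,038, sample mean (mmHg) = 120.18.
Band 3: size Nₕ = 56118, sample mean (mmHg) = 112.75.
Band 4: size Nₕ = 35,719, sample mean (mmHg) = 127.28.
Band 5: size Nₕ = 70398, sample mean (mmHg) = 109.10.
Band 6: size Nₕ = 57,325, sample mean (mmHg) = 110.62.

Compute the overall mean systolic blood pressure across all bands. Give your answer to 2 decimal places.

x̄_st = (Σ Nₕx̄ₕ) / (Σ Nₕ) = (37017·116.25 + 39038·120.18 + 56118·112.75 + 35719·127.28 + 70398·109.10 + 57325·110.62) / 295615
= 33890145.21 / 295615 = 114.6428... → 114.64.

114.64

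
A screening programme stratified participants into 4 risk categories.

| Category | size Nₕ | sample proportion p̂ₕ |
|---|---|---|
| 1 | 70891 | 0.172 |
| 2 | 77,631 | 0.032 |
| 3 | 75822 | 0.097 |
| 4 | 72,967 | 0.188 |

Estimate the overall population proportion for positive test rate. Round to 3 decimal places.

N = 70891 + 77631 + 75822 + 72967 = 297311.
Overall proportion = Σ (Nₕ/N)·p̂ₕ.
Σ Nₕp̂ₕ = 12193.252 + 2484.192 + 7354.734 + 13717.796 = 35749.974.
35749.974 / 297311 = 0.12024... → 0.120.

0.120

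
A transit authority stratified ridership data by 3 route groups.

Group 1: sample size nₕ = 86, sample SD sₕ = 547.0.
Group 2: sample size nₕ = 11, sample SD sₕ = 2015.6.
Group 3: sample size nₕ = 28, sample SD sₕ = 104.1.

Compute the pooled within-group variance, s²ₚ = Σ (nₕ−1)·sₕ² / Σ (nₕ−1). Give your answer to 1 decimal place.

1: (86−1)·547.0² = 85·299209 = 25432765
2: (11−1)·2015.6² = 10·4062643.36 = 40626433.6
3: (28−1)·104.1² = 27·10836.81 = 292593.87
Numerator = 66351792.47; denominator = Σ(nₕ−1) = 122.
s²ₚ = 66351792.47/122 = 543867.151... → 543867.2.

543867.2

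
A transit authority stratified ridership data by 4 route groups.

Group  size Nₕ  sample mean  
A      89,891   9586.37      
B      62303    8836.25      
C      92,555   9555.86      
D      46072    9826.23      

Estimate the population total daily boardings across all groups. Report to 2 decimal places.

A: 89891·9586.37 = 861728385.67
B: 62303·8836.25 = 550524883.75
C: 92555·9555.86 = 884442622.3
D: 46072·9826.23 = 452714068.56
τ̂ = Σ Nₕx̄ₕ = 2749409960.28.

2749409960.28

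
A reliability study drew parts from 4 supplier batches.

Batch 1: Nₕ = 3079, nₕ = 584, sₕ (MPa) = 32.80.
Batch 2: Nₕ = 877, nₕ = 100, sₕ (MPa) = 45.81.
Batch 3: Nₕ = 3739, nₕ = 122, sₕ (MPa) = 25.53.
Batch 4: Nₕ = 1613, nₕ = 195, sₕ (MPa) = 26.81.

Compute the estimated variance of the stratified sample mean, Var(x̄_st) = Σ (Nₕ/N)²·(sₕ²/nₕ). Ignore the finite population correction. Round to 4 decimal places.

N = 9308; Wₕ = Nₕ/N.
batch 1: (3079/9308)²·32.80²/584 = 0.2015772
batch 2: (877/9308)²·45.81²/100 = 0.1862975
batch 3: (3739/9308)²·25.53²/122 = 0.8620649
batch 4: (1613/9308)²·26.81²/195 = 0.1106917
Sum = 1.3606313 → 1.3606.

1.3606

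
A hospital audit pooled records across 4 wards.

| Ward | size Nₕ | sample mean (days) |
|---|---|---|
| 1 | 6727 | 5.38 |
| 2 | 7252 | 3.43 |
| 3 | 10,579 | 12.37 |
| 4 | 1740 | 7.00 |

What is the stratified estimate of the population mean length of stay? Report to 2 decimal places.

7.76

N = 6727 + 7252 + 10579 + 1740 = 26298.
The stratified mean weights each stratum mean by its population share Nₕ/N.
Σ Nₕx̄ₕ = 6727·5.38 + 7252·3.43 + 10579·12.37 + 1740·7.00 = 36191.26 + 24874.36 + 130862.23 + 12180 = 204107.85.
Divide by N: 204107.85 / 26298 = 7.7613... → 7.76.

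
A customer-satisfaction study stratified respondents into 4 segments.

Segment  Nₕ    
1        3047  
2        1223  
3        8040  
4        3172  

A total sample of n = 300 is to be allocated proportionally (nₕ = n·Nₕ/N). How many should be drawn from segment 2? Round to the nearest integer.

24

Share of segment 2 = 1223/15482 = 0.07899.
Allocate 300 × 0.07899 = 23.698... → 24.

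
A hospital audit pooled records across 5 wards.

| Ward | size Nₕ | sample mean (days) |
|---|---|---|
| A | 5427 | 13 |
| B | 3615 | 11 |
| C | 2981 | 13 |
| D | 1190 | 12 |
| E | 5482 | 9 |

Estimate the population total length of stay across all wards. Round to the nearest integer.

212687

A: 5427·13 = 70551
B: 3615·11 = 39765
C: 2981·13 = 38753
D: 1190·12 = 14280
E: 5482·9 = 49338
τ̂ = Σ Nₕx̄ₕ = 212687.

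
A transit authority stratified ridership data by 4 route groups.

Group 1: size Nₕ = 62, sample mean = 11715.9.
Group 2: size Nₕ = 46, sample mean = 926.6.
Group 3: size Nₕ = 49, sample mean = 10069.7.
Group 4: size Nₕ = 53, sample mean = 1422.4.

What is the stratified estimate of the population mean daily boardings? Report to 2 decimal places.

N = 210; weights Wₕ = Nₕ/N = (0.2952, 0.2190, 0.2333, 0.2524).
x̄_st = Σ Wₕ·x̄ₕ = 0.2952·11715.9 + 0.2190·926.6 + 0.2333·10069.7 + 0.2524·1422.4 ≈ 6370.5329...
→ 6370.53.

6370.53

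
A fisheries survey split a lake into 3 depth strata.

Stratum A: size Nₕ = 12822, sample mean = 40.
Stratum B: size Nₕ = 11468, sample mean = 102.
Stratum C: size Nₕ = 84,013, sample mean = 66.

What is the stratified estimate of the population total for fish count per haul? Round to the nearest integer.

A: 12822·40 = 512880
B: 11468·102 = 1169736
C: 84013·66 = 5544858
τ̂ = Σ Nₕx̄ₕ = 7227474.

7227474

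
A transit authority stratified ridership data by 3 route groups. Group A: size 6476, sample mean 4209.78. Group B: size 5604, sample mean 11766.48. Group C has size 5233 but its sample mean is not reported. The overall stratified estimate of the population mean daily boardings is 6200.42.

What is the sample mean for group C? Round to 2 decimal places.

2703.23

Σ Nₕx̄ₕ = N·μ, so 5233·x̄_C = 17313·6200.42 − (6476·4209.78 + 5604·11766.48).
= 107347871.46 − 93201889.2 = 14145982.26.
x̄_C = 14145982.26 / 5233 = 2703.2261... → 2703.23.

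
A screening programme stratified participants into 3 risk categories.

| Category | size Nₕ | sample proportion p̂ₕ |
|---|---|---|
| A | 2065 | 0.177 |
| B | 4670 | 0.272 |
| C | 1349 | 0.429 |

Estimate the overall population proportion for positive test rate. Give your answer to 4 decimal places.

0.2739

Wₕ = Nₕ/N with N = 8084: 0.2554, 0.5777, 0.1669.
p̂_st = 0.2554·0.177 + 0.5777·0.272 + 0.1669·0.429 ≈ 0.273932... → 0.2739.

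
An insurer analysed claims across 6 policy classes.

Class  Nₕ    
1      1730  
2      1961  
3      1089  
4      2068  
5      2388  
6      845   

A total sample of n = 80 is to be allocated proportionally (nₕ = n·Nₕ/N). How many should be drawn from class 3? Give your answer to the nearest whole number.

Share of class 3 = 1089/10081 = 0.10802.
Allocate 80 × 0.10802 = 8.642... → 9.

9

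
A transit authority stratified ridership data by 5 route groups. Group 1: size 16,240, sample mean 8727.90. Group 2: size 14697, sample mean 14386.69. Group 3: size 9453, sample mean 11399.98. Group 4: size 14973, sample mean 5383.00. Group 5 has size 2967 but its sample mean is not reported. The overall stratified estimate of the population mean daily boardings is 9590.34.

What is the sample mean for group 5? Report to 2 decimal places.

N = 16240 + 14697 + 9453 + 14973 + 2967 = 58330.
Overall total = μ·N = 9590.34·58330 = 559404532.2.
Subtract the known strata: 16240·8727.90 + 14697·14386.69 + 9453·11399.98 + 14973·5383.00 = 541545948.87.
Remaining total for group 5: 559404532.2 − 541545948.87 = 17858583.33.
Divide by its size: 17858583.33 / 2967 = 6019.0709... → 6019.07.

6019.07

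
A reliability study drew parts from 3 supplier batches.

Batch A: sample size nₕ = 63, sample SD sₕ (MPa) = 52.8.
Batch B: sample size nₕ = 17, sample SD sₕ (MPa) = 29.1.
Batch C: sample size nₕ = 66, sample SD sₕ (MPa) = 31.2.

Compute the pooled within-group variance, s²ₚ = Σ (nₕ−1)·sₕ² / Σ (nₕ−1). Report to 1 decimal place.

Degrees of freedom: 62 + 16 + 65 = 143.
Σ(nₕ−1)sₕ² = 62·2787.84 + 16·846.81 + 65·973.44 = 249668.64.
s²ₚ = 249668.64 / 143 = 1745.935... → 1745.9.

1745.9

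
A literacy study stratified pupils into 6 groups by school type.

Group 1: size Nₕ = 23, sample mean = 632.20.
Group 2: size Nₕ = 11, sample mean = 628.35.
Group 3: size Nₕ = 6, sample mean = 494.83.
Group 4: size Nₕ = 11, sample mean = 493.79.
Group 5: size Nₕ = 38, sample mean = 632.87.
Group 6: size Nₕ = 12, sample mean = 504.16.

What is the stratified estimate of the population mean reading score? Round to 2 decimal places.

x̄_st = (Σ Nₕx̄ₕ) / (Σ Nₕ) = (23·632.20 + 11·628.35 + 6·494.83 + 11·493.79 + 38·632.87 + 12·504.16) / 101
= 59952.1 / 101 = 593.5851... → 593.59.

593.59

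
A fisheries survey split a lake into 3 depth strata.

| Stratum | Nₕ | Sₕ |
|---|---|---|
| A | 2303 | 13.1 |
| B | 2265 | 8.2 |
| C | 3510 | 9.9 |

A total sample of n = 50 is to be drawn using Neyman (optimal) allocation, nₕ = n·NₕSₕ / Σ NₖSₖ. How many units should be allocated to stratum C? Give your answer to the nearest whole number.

21

A: NₕSₕ = 2303·13.1 = 30169.3
B: NₕSₕ = 2265·8.2 = 18573
C: NₕSₕ = 3510·9.9 = 34749
Σ NₕSₕ = 83491.3.
n_C = 50·34749/83491.3 = 20.810... → 21.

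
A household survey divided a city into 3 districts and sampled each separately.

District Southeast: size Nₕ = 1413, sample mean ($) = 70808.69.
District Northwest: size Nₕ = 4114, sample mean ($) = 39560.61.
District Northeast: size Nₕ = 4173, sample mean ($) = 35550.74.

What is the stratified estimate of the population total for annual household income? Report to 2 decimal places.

411158266.53

Population total = Σ Nₕ·x̄ₕ (each stratum's size times its mean).
1413·70808.69 + 4114·39560.61 + 4173·35550.74 = 100052678.97 + 162752349.54 + 148353238.02 = 411158266.53.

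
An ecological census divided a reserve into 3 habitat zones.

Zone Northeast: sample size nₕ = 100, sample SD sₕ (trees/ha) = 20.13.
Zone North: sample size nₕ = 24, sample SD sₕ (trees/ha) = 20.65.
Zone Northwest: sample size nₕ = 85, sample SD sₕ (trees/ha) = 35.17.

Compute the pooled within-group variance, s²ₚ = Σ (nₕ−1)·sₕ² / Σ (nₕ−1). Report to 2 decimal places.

746.73

Northeast: (100−1)·20.13² = 99·405.2169 = 40116.4731
North: (24−1)·20.65² = 23·426.4225 = 9807.7175
Northwest: (85−1)·35.17² = 84·1236.9289 = 103902.0276
Numerator = 153826.2182; denominator = Σ(nₕ−1) = 206.
s²ₚ = 153826.2182/206 = 746.7292... → 746.73.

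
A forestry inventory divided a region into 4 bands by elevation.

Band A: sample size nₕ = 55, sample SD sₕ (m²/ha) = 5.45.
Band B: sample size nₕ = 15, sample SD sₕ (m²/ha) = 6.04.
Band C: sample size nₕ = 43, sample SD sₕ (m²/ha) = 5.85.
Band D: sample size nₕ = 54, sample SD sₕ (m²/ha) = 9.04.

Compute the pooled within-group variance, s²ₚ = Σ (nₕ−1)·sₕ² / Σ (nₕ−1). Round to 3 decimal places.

A: (55−1)·5.45² = 54·29.7025 = 1603.935
B: (15−1)·6.04² = 14·36.4816 = 510.7424
C: (43−1)·5.85² = 42·34.2225 = 1437.345
D: (54−1)·9.04² = 53·81.7216 = 4331.2448
Numerator = 7883.2672; denominator = Σ(nₕ−1) = 163.
s²ₚ = 7883.2672/163 = 48.36360... → 48.364.

48.364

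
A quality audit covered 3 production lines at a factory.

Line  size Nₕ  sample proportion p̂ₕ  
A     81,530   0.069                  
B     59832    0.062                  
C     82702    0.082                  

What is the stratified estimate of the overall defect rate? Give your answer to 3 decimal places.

0.072

Wₕ = Nₕ/N with N = 224064: 0.3639, 0.2670, 0.3691.
p̂_st = 0.3639·0.069 + 0.2670·0.062 + 0.3691·0.082 ≈ 0.07193... → 0.072.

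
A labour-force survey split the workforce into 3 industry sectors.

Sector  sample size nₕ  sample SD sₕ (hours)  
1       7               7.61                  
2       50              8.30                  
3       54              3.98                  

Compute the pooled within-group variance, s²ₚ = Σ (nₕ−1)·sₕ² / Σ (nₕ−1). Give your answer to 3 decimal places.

1: (7−1)·7.61² = 6·57.9121 = 347.4726
2: (50−1)·8.30² = 49·68.89 = 3375.61
3: (54−1)·3.98² = 53·15.8404 = 839.5412
Numerator = 4562.6238; denominator = Σ(nₕ−1) = 108.
s²ₚ = 4562.6238/108 = 42.24652... → 42.247.

42.247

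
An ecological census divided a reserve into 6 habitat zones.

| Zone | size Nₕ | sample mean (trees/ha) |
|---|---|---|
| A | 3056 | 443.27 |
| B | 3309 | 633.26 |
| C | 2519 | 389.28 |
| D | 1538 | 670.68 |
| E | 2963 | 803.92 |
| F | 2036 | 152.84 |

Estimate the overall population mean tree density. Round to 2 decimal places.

528.85

N = 15421; weights Wₕ = Nₕ/N = (0.1982, 0.2146, 0.1633, 0.0997, 0.1921, 0.1320).
x̄_st = Σ Wₕ·x̄ₕ = 0.1982·443.27 + 0.2146·633.26 + 0.1633·389.28 + 0.0997·670.68 + 0.1921·803.92 + 0.1320·152.84 ≈ 528.8496...
→ 528.85.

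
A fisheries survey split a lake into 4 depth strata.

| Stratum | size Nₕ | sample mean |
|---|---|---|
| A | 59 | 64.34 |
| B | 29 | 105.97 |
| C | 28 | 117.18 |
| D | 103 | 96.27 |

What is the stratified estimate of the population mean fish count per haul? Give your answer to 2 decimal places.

N = 219; weights Wₕ = Nₕ/N = (0.2694, 0.1324, 0.1279, 0.4703).
x̄_st = Σ Wₕ·x̄ₕ = 0.2694·64.34 + 0.1324·105.97 + 0.1279·117.18 + 0.4703·96.27 ≈ 91.6258...
→ 91.63.

91.63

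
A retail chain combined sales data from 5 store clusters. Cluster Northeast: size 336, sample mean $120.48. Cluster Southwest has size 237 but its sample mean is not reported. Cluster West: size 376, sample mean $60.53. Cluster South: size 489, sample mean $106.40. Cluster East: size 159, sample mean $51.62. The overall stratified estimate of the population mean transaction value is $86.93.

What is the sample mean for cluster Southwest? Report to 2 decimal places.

64.77

N = 336 + 237 + 376 + 489 + 159 = 1597.
Overall total = μ·N = 86.93·1597 = 138827.21.
Subtract the known strata: 336·120.48 + 376·60.53 + 489·106.40 + 159·51.62 = 123477.74.
Remaining total for cluster Southwest: 138827.21 − 123477.74 = 15349.47.
Divide by its size: 15349.47 / 237 = 64.7657... → 64.77.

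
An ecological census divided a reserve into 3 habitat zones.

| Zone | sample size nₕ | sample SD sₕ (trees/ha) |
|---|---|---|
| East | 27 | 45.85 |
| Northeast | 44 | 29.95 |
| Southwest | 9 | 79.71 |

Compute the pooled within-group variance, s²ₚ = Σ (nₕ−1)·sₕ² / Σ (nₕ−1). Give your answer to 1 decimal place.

East: (27−1)·45.85² = 26·2102.2225 = 54657.785
Northeast: (44−1)·29.95² = 43·897.0025 = 38571.1075
Southwest: (9−1)·79.71² = 8·6353.6841 = 50829.4728
Numerator = 144058.3653; denominator = Σ(nₕ−1) = 77.
s²ₚ = 144058.3653/77 = 1870.888... → 1870.9.

1870.9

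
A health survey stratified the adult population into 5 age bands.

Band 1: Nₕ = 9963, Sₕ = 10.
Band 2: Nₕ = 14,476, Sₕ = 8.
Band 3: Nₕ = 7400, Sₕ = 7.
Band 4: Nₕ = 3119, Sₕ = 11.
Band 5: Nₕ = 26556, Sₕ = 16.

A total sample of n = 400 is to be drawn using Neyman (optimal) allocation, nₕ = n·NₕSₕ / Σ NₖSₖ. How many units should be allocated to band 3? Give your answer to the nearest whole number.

Σ NₕSₕ = 9963·10 + 14476·8 + 7400·7 + 3119·11 + 26556·16 = 726443.
Share for 3: 51800/726443 = 0.07131.
n_3 = 400 × 0.07131 = 28.523... → 29.

29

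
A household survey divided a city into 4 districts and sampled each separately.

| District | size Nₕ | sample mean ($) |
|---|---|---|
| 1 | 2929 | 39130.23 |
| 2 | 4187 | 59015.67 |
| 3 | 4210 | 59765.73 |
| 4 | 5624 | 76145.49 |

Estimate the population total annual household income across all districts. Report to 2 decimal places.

1041567013.02

Population total = Σ Nₕ·x̄ₕ (each stratum's size times its mean).
2929·39130.23 + 4187·59015.67 + 4210·59765.73 + 5624·76145.49 = 114612443.67 + 247098610.29 + 251613723.3 + 428242235.76 = 1041567013.02.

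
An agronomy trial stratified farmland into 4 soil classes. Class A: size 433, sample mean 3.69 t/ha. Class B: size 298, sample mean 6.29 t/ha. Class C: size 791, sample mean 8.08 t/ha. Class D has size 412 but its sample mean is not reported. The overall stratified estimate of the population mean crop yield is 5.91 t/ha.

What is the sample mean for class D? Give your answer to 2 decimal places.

3.80

Σ Nₕx̄ₕ = N·μ, so 412·x̄_D = 1934·5.91 − (433·3.69 + 298·6.29 + 791·8.08).
= 11429.94 − 9863.47 = 1566.47.
x̄_D = 1566.47 / 412 = 3.8021... → 3.80.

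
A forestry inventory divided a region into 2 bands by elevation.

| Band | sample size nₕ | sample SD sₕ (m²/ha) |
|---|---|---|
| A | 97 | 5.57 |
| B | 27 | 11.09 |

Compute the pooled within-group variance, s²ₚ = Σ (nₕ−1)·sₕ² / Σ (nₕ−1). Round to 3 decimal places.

Degrees of freedom: 96 + 26 = 122.
Σ(nₕ−1)sₕ² = 96·31.0249 + 26·122.9881 = 6176.081.
s²ₚ = 6176.081 / 122 = 50.62361... → 50.624.

50.624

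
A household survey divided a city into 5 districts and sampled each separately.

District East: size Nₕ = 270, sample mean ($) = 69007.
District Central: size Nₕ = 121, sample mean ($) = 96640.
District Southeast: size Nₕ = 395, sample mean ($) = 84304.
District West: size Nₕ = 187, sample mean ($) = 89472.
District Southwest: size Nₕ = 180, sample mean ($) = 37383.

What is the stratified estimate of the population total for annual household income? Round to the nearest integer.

87085614

Population total = Σ Nₕ·x̄ₕ (each stratum's size times its mean).
270·69007 + 121·96640 + 395·84304 + 187·89472 + 180·37383 = 18631890 + 11693440 + 33300080 + 16731264 + 6728940 = 87085614.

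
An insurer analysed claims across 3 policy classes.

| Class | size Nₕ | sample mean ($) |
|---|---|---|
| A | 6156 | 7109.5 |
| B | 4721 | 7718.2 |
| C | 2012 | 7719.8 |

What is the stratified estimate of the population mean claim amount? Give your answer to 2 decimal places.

7427.72

N = 12889; weights Wₕ = Nₕ/N = (0.4776, 0.3663, 0.1561).
x̄_st = Σ Wₕ·x̄ₕ = 0.4776·7109.5 + 0.3663·7718.2 + 0.1561·7719.8 ≈ 7427.7246...
→ 7427.72.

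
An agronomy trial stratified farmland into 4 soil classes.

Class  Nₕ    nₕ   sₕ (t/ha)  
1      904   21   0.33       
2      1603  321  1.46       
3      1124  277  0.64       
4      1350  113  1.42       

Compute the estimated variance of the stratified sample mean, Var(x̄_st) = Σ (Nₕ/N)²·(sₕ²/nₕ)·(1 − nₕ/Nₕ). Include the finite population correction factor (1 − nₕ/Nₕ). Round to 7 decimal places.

N = 4981; Wₕ = Nₕ/N.
class 1: (904/4981)²·0.33²/21·(1 − 21/904) = 0.0001668417
class 2: (1603/4981)²·1.46²/321·(1 − 321/1603) = 0.0005500335
class 3: (1124/4981)²·0.64²/277·(1 − 277/1124) = 0.0000567410
class 4: (1350/4981)²·1.42²/113·(1 − 113/1350) = 0.0012010709
Sum = 0.0019746871 → 0.0019747.

0.0019747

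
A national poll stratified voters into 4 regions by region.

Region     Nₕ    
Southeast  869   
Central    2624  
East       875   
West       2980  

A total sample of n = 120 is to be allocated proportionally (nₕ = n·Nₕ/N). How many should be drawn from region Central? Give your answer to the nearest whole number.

43

Share of region Central = 2624/7348 = 0.35710.
Allocate 120 × 0.35710 = 42.852... → 43.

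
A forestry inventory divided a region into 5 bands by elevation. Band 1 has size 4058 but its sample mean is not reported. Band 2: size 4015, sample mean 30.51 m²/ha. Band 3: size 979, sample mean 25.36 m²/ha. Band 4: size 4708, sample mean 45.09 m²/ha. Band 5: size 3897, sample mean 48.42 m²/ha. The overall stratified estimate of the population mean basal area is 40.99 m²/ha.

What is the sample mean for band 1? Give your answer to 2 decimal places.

N = 4058 + 4015 + 979 + 4708 + 3897 = 17657.
Overall total = μ·N = 40.99·17657 = 723760.43.
Subtract the known strata: 4015·30.51 + 979·25.36 + 4708·45.09 + 3897·48.42 = 548301.55.
Remaining total for band 1: 723760.43 − 548301.55 = 175458.88.
Divide by its size: 175458.88 / 4058 = 43.2378... → 43.24.

43.24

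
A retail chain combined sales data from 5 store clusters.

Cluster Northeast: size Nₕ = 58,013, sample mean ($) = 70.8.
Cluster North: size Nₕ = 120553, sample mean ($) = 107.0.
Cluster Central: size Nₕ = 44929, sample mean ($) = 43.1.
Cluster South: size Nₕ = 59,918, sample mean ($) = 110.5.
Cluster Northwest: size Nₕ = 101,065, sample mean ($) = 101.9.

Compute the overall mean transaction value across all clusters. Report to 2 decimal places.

N = 58013 + 120553 + 44929 + 59918 + 101065 = 384478.
The stratified mean weights each stratum mean by its population share Nₕ/N.
Σ Nₕx̄ₕ = 58013·70.8 + 120553·107.0 + 44929·43.1 + 59918·110.5 + 101065·101.9 = 4107320.4 + 12899171 + 1936439.9 + 6620939 + 10298523.5 = 35862393.8.
Divide by N: 35862393.8 / 384478 = 93.2755... → 93.28.

93.28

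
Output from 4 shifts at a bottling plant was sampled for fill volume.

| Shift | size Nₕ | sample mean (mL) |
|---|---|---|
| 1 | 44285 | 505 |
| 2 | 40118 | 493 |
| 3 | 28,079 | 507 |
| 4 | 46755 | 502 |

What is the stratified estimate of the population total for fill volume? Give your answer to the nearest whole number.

1: 44285·505 = 22363925
2: 40118·493 = 19778174
3: 28079·507 = 14236053
4: 46755·502 = 23471010
τ̂ = Σ Nₕx̄ₕ = 79849162.

79849162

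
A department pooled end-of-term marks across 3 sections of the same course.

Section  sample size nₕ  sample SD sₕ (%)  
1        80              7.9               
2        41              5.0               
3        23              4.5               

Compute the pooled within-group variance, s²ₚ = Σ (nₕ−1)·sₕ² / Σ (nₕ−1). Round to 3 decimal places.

45.219

1: (80−1)·7.9² = 79·62.41 = 4930.39
2: (41−1)·5.0² = 40·25 = 1000
3: (23−1)·4.5² = 22·20.25 = 445.5
Numerator = 6375.89; denominator = Σ(nₕ−1) = 141.
s²ₚ = 6375.89/141 = 45.21908... → 45.219.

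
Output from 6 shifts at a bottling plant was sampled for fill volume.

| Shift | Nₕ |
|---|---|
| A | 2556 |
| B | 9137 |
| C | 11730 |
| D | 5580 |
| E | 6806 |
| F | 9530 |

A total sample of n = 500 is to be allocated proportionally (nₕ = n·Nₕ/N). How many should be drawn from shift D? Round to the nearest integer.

Share of shift D = 5580/45339 = 0.12307.
Allocate 500 × 0.12307 = 61.536... → 62.

62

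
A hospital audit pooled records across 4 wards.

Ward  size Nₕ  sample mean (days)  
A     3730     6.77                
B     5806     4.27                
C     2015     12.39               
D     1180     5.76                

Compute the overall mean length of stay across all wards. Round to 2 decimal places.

N = 12731; weights Wₕ = Nₕ/N = (0.2930, 0.4561, 0.1583, 0.0927).
x̄_st = Σ Wₕ·x̄ₕ = 0.2930·6.77 + 0.4561·4.27 + 0.1583·12.39 + 0.0927·5.76 ≈ 6.4258...
→ 6.43.

6.43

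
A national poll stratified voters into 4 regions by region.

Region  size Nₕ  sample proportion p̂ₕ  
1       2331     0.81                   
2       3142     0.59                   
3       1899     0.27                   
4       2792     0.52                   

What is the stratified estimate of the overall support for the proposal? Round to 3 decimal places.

0.561

Wₕ = Nₕ/N with N = 10164: 0.2293, 0.3091, 0.1868, 0.2747.
p̂_st = 0.2293·0.81 + 0.3091·0.59 + 0.1868·0.27 + 0.2747·0.52 ≈ 0.56144... → 0.561.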